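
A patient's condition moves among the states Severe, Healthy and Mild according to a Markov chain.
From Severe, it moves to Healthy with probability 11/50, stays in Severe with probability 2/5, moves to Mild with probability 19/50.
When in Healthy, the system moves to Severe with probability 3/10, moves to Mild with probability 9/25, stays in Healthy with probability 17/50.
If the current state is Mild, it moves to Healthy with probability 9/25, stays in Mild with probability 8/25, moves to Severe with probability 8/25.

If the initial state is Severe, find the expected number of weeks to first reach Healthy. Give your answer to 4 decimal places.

3.7011

Let t(s) be the expected number of weeks to first reach Healthy from state s, with t(Healthy) = 0. Conditioning on the first week:
t(Severe) = 1 + 0.4·t(Severe) + 0.38·t(Mild)
t(Mild) = 1 + 0.32·t(Severe) + 0.32·t(Mild)
Solving: t(Severe) = 3.7011, t(Mild) = 3.2123.
Expected weeks from Severe to Healthy: 3.7011.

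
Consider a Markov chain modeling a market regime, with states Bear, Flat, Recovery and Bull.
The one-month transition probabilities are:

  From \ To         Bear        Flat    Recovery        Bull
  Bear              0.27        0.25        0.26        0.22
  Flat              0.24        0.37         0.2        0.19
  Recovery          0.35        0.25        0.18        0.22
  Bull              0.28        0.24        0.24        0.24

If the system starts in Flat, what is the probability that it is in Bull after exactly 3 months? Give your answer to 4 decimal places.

0.2155

Propagate the distribution vector 3 months from Flat.
After 0 months: (0.0000, 1.0000, 0.0000, 0.0000)
After 1 month: (0.2400, 0.3700, 0.2000, 0.1900)
After 2 months: (0.2768, 0.2925, 0.2180, 0.2127)
After 3 months: (0.2808, 0.2830, 0.2208, 0.2155)
P(in Bull after 3 months) = 0.2155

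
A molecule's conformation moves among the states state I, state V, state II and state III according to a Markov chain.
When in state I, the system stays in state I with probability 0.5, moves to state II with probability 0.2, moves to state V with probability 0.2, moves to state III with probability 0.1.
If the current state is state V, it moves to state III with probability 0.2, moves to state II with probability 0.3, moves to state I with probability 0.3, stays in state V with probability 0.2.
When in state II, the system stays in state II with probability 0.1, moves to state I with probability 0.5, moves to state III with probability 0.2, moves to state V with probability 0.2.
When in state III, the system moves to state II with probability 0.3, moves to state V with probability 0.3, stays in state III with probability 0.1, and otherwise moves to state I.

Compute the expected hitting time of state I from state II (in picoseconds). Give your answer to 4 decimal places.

Let t(s) be the expected number of picoseconds to first reach state I from state s, with t(state I) = 0. Conditioning on the first picosecond:
t(state V) = 1 + 0.2·t(state V) + 0.3·t(state II) + 0.2·t(state III)
t(state II) = 1 + 0.2·t(state V) + 0.1·t(state II) + 0.2·t(state III)
t(state III) = 1 + 0.3·t(state V) + 0.3·t(state II) + 0.1·t(state III)
Solving: t(state V) = 2.8571, t(state II) = 2.3810, t(state III) = 2.8571.
Expected picoseconds from state II to state I: 2.3810.

2.3810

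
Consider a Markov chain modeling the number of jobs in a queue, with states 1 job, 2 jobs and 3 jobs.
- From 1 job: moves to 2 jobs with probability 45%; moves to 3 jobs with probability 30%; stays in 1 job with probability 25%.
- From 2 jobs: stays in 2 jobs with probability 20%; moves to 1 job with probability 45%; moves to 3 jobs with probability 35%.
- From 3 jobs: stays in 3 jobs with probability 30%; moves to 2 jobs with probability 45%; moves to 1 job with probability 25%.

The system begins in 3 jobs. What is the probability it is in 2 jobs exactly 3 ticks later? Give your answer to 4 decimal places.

Propagate the distribution vector 3 ticks from 3 jobs.
After 0 ticks: (0.0000, 0.0000, 1.0000)
After 1 tick: (0.2500, 0.4500, 0.3000)
After 2 ticks: (0.3400, 0.3375, 0.3225)
After 3 ticks: (0.3175, 0.3656, 0.3169)
P(in 2 jobs after 3 ticks) = 0.3656

0.3656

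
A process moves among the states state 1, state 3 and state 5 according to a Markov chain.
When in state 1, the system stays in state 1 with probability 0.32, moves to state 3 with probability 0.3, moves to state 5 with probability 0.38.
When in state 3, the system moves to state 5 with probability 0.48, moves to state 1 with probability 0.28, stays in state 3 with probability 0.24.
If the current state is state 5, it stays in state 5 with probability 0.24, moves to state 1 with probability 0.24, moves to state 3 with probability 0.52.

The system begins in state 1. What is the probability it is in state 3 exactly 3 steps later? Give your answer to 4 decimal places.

Propagate the distribution vector 3 steps from state 1.
After 0 steps: (1.0000, 0.0000, 0.0000)
After 1 step: (0.3200, 0.3000, 0.3800)
After 2 steps: (0.2776, 0.3656, 0.3568)
After 3 steps: (0.2768, 0.3566, 0.3666)
P(in state 3 after 3 steps) = 0.3566

0.3566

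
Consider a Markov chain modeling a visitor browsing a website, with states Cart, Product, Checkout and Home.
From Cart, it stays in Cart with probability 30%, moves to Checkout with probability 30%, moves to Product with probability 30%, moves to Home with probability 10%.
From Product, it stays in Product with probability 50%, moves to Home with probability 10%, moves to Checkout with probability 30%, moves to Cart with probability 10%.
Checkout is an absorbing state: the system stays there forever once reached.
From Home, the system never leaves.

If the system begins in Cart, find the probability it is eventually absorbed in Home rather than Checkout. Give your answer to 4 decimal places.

0.2500

Let h(s) be the probability of absorption at Home starting from transient state s. Then h(Home) = 1 and h(Checkout) = 0. By first-step analysis:
h(Cart) = 0.3·h(Cart) + 0.3·h(Product) + 0.3·0 + 0.1·1
h(Product) = 0.1·h(Cart) + 0.5·h(Product) + 0.3·0 + 0.1·1
Solving: h(Cart) = 0.2500, h(Product) = 0.2500.
Starting from Cart, the probability is 0.2500.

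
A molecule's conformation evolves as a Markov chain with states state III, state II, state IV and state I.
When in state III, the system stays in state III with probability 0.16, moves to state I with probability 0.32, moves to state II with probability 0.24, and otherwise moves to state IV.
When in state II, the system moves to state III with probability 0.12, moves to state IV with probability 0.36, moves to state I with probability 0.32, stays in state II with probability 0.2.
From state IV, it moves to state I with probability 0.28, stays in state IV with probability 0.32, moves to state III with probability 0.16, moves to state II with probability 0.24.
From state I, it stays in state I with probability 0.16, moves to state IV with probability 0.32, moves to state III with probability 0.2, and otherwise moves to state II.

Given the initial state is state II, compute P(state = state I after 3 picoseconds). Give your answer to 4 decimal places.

Propagate the distribution vector 3 picoseconds from state II.
After 0 picoseconds: (0.0000, 1.0000, 0.0000, 0.0000)
After 1 picosecond: (0.1200, 0.2000, 0.3600, 0.3200)
After 2 picoseconds: (0.1648, 0.2576, 0.3232, 0.2544)
After 3 picoseconds: (0.1599, 0.2500, 0.3237, 0.2664)
P(in state I after 3 picoseconds) = 0.2664

0.2664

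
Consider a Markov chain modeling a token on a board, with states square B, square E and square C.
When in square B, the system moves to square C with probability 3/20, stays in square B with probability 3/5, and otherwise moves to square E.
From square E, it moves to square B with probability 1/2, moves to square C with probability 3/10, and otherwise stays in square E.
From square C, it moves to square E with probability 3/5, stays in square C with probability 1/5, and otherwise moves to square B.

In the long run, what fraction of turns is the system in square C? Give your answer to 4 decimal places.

0.2063

Let the stationary distribution be π with π = πP and π_1 + π_2 + π_3 = 1.
π_1 = 0.6·π_1 + 0.5·π_2 + 0.2·π_3
π_2 = 0.25·π_1 + 0.2·π_2 + 0.6·π_3
Solving with the normalization constraint gives π = (0.4868, 0.3069, 0.2063).
So the stationary probability of square C is 0.2063.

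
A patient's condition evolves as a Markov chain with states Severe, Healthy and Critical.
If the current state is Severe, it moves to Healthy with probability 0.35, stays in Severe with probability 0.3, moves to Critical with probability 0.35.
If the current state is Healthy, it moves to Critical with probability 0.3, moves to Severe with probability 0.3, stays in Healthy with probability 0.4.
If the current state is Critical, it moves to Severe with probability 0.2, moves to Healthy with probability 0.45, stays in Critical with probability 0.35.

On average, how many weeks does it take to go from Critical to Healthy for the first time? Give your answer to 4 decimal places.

Let t(s) be the expected number of weeks to first reach Healthy from state s, with t(Healthy) = 0. Conditioning on the first week:
t(Severe) = 1 + 0.3·t(Severe) + 0.35·t(Critical)
t(Critical) = 1 + 0.2·t(Severe) + 0.35·t(Critical)
Solving: t(Severe) = 2.5974, t(Critical) = 2.3377.
Expected weeks from Critical to Healthy: 2.3377.

2.3377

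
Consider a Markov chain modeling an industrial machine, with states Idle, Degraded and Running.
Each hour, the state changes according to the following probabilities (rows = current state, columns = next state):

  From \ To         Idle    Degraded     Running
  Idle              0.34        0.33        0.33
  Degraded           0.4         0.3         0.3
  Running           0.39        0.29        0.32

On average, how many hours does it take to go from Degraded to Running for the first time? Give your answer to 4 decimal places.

Let t(s) be the expected number of hours to first reach Running from state s, with t(Running) = 0. Conditioning on the first hour:
t(Idle) = 1 + 0.34·t(Idle) + 0.33·t(Degraded)
t(Degraded) = 1 + 0.4·t(Idle) + 0.3·t(Degraded)
Solving: t(Idle) = 3.1212, t(Degraded) = 3.2121.
Expected hours from Degraded to Running: 3.2121.

3.2121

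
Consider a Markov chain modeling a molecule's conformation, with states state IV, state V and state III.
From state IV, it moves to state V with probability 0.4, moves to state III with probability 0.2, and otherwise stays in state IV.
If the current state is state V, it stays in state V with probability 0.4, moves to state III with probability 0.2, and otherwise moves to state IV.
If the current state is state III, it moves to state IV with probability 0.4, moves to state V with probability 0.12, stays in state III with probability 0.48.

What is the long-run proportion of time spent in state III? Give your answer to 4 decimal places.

Let the stationary distribution be π with π = πP and π_1 + π_2 + π_3 = 1.
π_1 = 0.4·π_1 + 0.4·π_2 + 0.4·π_3
π_2 = 0.4·π_1 + 0.4·π_2 + 0.12·π_3
Solving with the normalization constraint gives π = (0.4000, 0.3222, 0.2778).
So the stationary probability of state III is 0.2778.

0.2778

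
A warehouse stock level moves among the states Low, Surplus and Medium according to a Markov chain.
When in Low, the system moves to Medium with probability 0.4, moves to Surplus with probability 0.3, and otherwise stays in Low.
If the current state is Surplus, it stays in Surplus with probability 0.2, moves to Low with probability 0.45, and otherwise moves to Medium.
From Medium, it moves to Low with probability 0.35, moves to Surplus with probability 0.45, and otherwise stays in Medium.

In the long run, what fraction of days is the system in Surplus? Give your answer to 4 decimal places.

Let the stationary distribution be π with π = πP and π_1 + π_2 + π_3 = 1.
π_1 = 0.3·π_1 + 0.45·π_2 + 0.35·π_3
π_2 = 0.3·π_1 + 0.2·π_2 + 0.45·π_3
Solving with the normalization constraint gives π = (0.3635, 0.3164, 0.3202).
So the stationary probability of Surplus is 0.3164.

0.3164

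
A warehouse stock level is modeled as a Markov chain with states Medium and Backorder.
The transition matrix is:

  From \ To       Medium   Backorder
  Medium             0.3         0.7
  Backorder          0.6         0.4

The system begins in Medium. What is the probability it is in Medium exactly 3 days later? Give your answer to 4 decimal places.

0.4470

Propagate the distribution vector 3 days from Medium.
After 0 days: (1.0000, 0.0000)
After 1 day: (0.3000, 0.7000)
After 2 days: (0.5100, 0.4900)
After 3 days: (0.4470, 0.5530)
P(in Medium after 3 days) = 0.4470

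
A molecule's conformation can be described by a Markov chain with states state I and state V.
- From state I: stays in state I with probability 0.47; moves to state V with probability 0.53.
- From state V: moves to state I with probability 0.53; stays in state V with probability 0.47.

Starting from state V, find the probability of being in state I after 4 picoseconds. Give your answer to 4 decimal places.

0.5000

Propagate the distribution vector 4 picoseconds from state V.
After 0 picoseconds: (0.0000, 1.0000)
After 1 picosecond: (0.5300, 0.4700)
After 2 picoseconds: (0.4982, 0.5018)
After 3 picoseconds: (0.5001, 0.4999)
After 4 picoseconds: (0.5000, 0.5000)
P(in state I after 4 picoseconds) = 0.5000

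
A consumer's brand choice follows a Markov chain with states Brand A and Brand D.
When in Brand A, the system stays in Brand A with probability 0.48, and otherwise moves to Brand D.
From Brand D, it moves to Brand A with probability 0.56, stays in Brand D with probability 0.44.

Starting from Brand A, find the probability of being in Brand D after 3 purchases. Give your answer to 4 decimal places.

Propagate the distribution vector 3 purchases from Brand A.
After 0 purchases: (1.0000, 0.0000)
After 1 purchase: (0.4800, 0.5200)
After 2 purchases: (0.5216, 0.4784)
After 3 purchases: (0.5183, 0.4817)
P(in Brand D after 3 purchases) = 0.4817

0.4817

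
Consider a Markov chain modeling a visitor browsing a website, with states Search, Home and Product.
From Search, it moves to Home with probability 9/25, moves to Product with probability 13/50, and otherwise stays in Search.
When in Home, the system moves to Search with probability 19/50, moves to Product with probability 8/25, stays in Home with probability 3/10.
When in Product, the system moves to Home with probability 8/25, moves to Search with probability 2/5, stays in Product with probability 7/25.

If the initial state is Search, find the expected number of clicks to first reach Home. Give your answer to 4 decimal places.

Let t(s) be the expected number of clicks to first reach Home from state s, with t(Home) = 0. Conditioning on the first click:
t(Search) = 1 + 0.38·t(Search) + 0.26·t(Product)
t(Product) = 1 + 0.4·t(Search) + 0.28·t(Product)
Solving: t(Search) = 2.8621, t(Product) = 2.9790.
Expected clicks from Search to Home: 2.8621.

2.8621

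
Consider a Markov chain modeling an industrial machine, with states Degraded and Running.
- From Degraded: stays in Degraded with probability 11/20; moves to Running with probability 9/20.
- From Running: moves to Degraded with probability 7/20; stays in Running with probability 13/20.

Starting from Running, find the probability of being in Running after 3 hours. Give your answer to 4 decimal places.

0.5660

Propagate the distribution vector 3 hours from Running.
After 0 hours: (0.0000, 1.0000)
After 1 hour: (0.3500, 0.6500)
After 2 hours: (0.4200, 0.5800)
After 3 hours: (0.4340, 0.5660)
P(in Running after 3 hours) = 0.5660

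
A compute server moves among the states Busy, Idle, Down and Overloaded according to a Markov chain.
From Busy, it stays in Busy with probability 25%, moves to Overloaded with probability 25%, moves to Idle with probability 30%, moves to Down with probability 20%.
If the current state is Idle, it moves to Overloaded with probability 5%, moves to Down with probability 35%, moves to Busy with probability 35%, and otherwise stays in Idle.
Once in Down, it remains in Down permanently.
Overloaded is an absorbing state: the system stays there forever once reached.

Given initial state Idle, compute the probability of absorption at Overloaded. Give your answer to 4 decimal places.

Let h(s) be the probability of absorption at Overloaded starting from transient state s. Then h(Overloaded) = 1 and h(Down) = 0. By first-step analysis:
h(Busy) = 0.25·h(Busy) + 0.3·h(Idle) + 0.2·0 + 0.25·1
h(Idle) = 0.35·h(Busy) + 0.25·h(Idle) + 0.35·0 + 0.05·1
Solving: h(Busy) = 0.4426, h(Idle) = 0.2732.
Starting from Idle, the probability is 0.2732.

0.2732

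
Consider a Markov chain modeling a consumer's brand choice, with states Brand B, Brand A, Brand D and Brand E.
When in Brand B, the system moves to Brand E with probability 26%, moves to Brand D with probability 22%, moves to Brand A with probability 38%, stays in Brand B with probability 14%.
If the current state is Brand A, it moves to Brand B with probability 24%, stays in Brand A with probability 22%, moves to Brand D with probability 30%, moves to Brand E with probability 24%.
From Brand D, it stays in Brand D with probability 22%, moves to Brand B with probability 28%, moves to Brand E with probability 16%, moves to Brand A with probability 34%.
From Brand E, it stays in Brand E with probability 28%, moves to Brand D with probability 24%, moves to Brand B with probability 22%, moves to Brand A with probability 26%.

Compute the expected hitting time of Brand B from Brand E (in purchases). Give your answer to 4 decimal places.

4.1588

Let t(s) be the expected number of purchases to first reach Brand B from state s, with t(Brand B) = 0. Conditioning on the first purchase:
t(Brand A) = 1 + 0.22·t(Brand A) + 0.3·t(Brand D) + 0.24·t(Brand E)
t(Brand D) = 1 + 0.34·t(Brand A) + 0.22·t(Brand D) + 0.16·t(Brand E)
t(Brand E) = 1 + 0.26·t(Brand A) + 0.24·t(Brand D) + 0.28·t(Brand E)
Solving: t(Brand A) = 4.0643, t(Brand D) = 3.9067, t(Brand E) = 4.1588.
Expected purchases from Brand E to Brand B: 4.1588.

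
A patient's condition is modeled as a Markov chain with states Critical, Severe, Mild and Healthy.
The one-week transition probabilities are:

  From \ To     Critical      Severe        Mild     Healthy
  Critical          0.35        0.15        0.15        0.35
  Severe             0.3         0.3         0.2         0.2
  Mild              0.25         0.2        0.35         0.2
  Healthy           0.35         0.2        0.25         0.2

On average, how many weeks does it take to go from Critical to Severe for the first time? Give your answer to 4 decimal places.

5.7187

Let t(s) be the expected number of weeks to first reach Severe from state s, with t(Severe) = 0. Conditioning on the first week:
t(Critical) = 1 + 0.35·t(Critical) + 0.15·t(Mild) + 0.35·t(Healthy)
t(Mild) = 1 + 0.25·t(Critical) + 0.35·t(Mild) + 0.2·t(Healthy)
t(Healthy) = 1 + 0.35·t(Critical) + 0.25·t(Mild) + 0.2·t(Healthy)
Solving: t(Critical) = 5.7187, t(Mild) = 5.4128, t(Healthy) = 5.4434.
Expected weeks from Critical to Severe: 5.7187.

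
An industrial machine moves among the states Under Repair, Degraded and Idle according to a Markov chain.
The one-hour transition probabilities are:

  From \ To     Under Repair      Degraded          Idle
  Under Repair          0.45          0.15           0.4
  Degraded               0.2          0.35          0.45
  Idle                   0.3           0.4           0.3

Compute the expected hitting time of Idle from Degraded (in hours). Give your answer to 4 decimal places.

Let t(s) be the expected number of hours to first reach Idle from state s, with t(Idle) = 0. Conditioning on the first hour:
t(Under Repair) = 1 + 0.45·t(Under Repair) + 0.15·t(Degraded)
t(Degraded) = 1 + 0.2·t(Under Repair) + 0.35·t(Degraded)
Solving: t(Under Repair) = 2.4427, t(Degraded) = 2.2901.
Expected hours from Degraded to Idle: 2.2901.

2.2901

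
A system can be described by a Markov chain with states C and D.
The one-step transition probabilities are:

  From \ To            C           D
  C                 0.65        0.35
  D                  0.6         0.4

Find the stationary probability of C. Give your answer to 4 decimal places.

0.6316

Let the stationary distribution be π with π = πP and π_1 + π_2 = 1.
π_1 = 0.65·π_1 + 0.6·π_2
Solving with the normalization constraint gives π = (0.6316, 0.3684).
So the stationary probability of C is 0.6316.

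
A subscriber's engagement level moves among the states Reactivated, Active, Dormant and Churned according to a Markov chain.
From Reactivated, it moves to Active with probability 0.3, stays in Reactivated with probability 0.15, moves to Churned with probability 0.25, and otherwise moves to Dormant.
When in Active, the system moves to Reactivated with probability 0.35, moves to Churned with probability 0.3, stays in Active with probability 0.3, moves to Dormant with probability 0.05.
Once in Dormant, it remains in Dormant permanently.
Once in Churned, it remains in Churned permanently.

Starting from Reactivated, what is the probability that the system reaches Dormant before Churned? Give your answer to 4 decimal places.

Let h(s) be the probability of absorption at Dormant starting from transient state s. Then h(Dormant) = 1 and h(Churned) = 0. By first-step analysis:
h(Reactivated) = 0.15·h(Reactivated) + 0.3·h(Active) + 0.3·1 + 0.25·0
h(Active) = 0.35·h(Reactivated) + 0.3·h(Active) + 0.05·1 + 0.3·0
Solving: h(Reactivated) = 0.4592, h(Active) = 0.3010.
Starting from Reactivated, the probability is 0.4592.

0.4592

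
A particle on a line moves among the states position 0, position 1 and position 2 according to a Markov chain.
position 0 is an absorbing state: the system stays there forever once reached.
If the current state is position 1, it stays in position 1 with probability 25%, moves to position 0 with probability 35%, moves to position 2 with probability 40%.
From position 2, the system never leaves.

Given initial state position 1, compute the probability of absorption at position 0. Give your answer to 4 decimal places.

Let h(s) be the probability of absorption at position 0 starting from transient state s. Then h(position 0) = 1 and h(position 2) = 0. By first-step analysis:
h(position 1) = 0.35·1 + 0.25·h(position 1) + 0.4·0
Solving: h(position 1) = 0.4667.
Starting from position 1, the probability is 0.4667.

0.4667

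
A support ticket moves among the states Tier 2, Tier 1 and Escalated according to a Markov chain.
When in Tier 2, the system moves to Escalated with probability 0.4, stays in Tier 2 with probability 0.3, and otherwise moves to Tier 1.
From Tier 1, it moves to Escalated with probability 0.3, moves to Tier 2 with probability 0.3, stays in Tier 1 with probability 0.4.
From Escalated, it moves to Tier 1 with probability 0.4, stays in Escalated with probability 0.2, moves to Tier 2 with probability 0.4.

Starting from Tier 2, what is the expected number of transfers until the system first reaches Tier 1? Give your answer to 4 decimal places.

3.0000

Let t(s) be the expected number of transfers to first reach Tier 1 from state s, with t(Tier 1) = 0. Conditioning on the first transfer:
t(Tier 2) = 1 + 0.3·t(Tier 2) + 0.4·t(Escalated)
t(Escalated) = 1 + 0.4·t(Tier 2) + 0.2·t(Escalated)
Solving: t(Tier 2) = 3.0000, t(Escalated) = 2.7500.
Expected transfers from Tier 2 to Tier 1: 3.0000.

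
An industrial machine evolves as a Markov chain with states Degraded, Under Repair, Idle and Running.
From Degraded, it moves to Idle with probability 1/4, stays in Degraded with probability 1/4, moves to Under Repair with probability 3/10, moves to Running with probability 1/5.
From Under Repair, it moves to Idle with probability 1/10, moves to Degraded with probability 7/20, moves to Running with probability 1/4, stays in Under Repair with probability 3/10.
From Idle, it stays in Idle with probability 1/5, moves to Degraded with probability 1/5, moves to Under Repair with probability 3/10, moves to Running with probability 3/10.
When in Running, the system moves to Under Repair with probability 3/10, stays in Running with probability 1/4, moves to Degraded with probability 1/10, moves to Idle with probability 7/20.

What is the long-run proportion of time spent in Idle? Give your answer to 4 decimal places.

Let the stationary distribution be π with π = πP and π_1 + π_2 + π_3 + π_4 = 1.
π_1 = 0.25·π_1 + 0.35·π_2 + 0.2·π_3 + 0.1·π_4
π_2 = 0.3·π_1 + 0.3·π_2 + 0.3·π_3 + 0.3·π_4
π_3 = 0.25·π_1 + 0.1·π_2 + 0.2·π_3 + 0.35·π_4
Solving with the normalization constraint gives π = (0.2316, 0.3000, 0.2190, 0.2494).
So the stationary probability of Idle is 0.2190.

0.2190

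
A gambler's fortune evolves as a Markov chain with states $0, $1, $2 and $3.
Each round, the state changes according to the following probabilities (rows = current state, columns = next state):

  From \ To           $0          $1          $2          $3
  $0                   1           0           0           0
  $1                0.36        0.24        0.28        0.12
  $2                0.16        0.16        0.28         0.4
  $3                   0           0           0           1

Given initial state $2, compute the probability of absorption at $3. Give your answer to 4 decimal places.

Let h(s) be the probability of absorption at $3 starting from transient state s. Then h($3) = 1 and h($0) = 0. By first-step analysis:
h($1) = 0.36·0 + 0.24·h($1) + 0.28·h($2) + 0.12·1
h($2) = 0.16·0 + 0.16·h($1) + 0.28·h($2) + 0.4·1
Solving: h($1) = 0.3949, h($2) = 0.6433.
Starting from $2, the probability is 0.6433.

0.6433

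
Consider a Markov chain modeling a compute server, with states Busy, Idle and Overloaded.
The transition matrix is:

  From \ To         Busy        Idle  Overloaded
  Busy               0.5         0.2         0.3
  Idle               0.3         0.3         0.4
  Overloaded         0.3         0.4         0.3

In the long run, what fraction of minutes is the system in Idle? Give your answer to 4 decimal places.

0.2955

Let the stationary distribution be π with π = πP and π_1 + π_2 + π_3 = 1.
π_1 = 0.5·π_1 + 0.3·π_2 + 0.3·π_3
π_2 = 0.2·π_1 + 0.3·π_2 + 0.4·π_3
Solving with the normalization constraint gives π = (0.3750, 0.2955, 0.3295).
So the stationary probability of Idle is 0.2955.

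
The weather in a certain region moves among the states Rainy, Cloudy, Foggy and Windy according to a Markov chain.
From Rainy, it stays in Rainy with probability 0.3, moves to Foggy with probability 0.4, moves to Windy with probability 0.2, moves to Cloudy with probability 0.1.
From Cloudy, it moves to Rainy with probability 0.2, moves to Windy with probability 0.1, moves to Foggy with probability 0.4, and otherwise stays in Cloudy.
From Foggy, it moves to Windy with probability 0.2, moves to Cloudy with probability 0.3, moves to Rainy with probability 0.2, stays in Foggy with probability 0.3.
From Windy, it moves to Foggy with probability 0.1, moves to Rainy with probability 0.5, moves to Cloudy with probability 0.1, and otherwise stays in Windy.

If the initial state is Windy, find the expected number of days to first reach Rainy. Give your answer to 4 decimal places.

2.5551

Let t(s) be the expected number of days to first reach Rainy from state s, with t(Rainy) = 0. Conditioning on the first day:
t(Cloudy) = 1 + 0.3·t(Cloudy) + 0.4·t(Foggy) + 0.1·t(Windy)
t(Foggy) = 1 + 0.3·t(Cloudy) + 0.3·t(Foggy) + 0.2·t(Windy)
t(Windy) = 1 + 0.1·t(Cloudy) + 0.1·t(Foggy) + 0.3·t(Windy)
Solving: t(Cloudy) = 4.0088, t(Foggy) = 3.8767, t(Windy) = 2.5551.
Expected days from Windy to Rainy: 2.5551.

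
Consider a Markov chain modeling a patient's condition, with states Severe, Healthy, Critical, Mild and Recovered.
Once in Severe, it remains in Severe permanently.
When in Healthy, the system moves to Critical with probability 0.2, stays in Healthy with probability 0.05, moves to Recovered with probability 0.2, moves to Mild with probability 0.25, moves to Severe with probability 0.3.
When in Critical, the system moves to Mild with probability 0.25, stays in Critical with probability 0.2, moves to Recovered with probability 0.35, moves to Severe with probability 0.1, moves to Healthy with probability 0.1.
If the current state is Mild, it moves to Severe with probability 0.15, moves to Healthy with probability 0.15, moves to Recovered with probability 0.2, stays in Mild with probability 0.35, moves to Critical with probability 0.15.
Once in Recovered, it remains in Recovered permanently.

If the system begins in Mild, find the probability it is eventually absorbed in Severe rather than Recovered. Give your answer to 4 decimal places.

0.4176

Let h(s) be the probability of absorption at Severe starting from transient state s. Then h(Severe) = 1 and h(Recovered) = 0. By first-step analysis:
h(Healthy) = 0.3·1 + 0.05·h(Healthy) + 0.2·h(Critical) + 0.25·h(Mild) + 0.2·0
h(Critical) = 0.1·1 + 0.1·h(Healthy) + 0.2·h(Critical) + 0.25·h(Mild) + 0.35·0
h(Mild) = 0.15·1 + 0.15·h(Healthy) + 0.15·h(Critical) + 0.35·h(Mild) + 0.2·0
Solving: h(Healthy) = 0.4924, h(Critical) = 0.3170, h(Mild) = 0.4176.
Starting from Mild, the probability is 0.4176.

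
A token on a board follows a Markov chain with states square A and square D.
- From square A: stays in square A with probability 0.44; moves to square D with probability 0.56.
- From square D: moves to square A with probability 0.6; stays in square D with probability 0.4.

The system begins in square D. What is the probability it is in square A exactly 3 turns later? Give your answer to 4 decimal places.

0.5194

Propagate the distribution vector 3 turns from square D.
After 0 turns: (0.0000, 1.0000)
After 1 turn: (0.6000, 0.4000)
After 2 turns: (0.5040, 0.4960)
After 3 turns: (0.5194, 0.4806)
P(in square A after 3 turns) = 0.5194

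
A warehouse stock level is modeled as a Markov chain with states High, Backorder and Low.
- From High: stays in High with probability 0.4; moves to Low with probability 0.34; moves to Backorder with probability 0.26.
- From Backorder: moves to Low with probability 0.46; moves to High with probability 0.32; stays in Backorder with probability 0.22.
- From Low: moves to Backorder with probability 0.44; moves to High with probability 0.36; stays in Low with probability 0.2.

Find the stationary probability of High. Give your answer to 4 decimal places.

0.3622

Let the stationary distribution be π with π = πP and π_1 + π_2 + π_3 = 1.
π_1 = 0.4·π_1 + 0.32·π_2 + 0.36·π_3
π_2 = 0.26·π_1 + 0.22·π_2 + 0.44·π_3
Solving with the normalization constraint gives π = (0.3622, 0.3072, 0.3306).
So the stationary probability of High is 0.3622.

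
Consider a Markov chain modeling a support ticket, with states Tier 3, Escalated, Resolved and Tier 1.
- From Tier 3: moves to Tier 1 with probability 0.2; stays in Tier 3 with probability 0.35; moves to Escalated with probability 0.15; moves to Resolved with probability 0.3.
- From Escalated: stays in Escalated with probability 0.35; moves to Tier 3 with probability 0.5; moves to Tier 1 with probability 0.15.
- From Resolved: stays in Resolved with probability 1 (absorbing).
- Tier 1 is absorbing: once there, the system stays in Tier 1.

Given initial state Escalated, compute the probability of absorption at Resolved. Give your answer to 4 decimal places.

0.4317

Let h(s) be the probability of absorption at Resolved starting from transient state s. Then h(Resolved) = 1 and h(Tier 1) = 0. By first-step analysis:
h(Tier 3) = 0.35·h(Tier 3) + 0.15·h(Escalated) + 0.3·1 + 0.2·0
h(Escalated) = 0.5·h(Tier 3) + 0.35·h(Escalated) + 0.15·0
Solving: h(Tier 3) = 0.5612, h(Escalated) = 0.4317.
Starting from Escalated, the probability is 0.4317.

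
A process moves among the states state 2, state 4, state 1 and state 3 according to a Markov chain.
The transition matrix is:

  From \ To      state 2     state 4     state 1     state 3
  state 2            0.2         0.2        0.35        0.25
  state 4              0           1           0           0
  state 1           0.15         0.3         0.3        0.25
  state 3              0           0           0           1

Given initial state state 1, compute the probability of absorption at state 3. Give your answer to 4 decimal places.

0.4680

Let h(s) be the probability of absorption at state 3 starting from transient state s. Then h(state 3) = 1 and h(state 4) = 0. By first-step analysis:
h(state 2) = 0.2·h(state 2) + 0.2·0 + 0.35·h(state 1) + 0.25·1
h(state 1) = 0.15·h(state 2) + 0.3·0 + 0.3·h(state 1) + 0.25·1
Solving: h(state 2) = 0.5172, h(state 1) = 0.4680.
Starting from state 1, the probability is 0.4680.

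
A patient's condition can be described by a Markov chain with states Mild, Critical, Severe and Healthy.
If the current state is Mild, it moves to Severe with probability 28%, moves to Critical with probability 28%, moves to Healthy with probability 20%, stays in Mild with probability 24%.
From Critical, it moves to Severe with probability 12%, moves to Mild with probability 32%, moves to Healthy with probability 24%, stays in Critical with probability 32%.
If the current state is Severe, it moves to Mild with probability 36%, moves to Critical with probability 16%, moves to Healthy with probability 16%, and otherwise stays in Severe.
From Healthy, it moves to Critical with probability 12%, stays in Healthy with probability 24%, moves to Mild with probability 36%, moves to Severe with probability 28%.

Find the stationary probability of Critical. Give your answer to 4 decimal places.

Let the stationary distribution be π with π = πP and π_1 + π_2 + π_3 + π_4 = 1.
π_1 = 0.24·π_1 + 0.32·π_2 + 0.36·π_3 + 0.36·π_4
π_2 = 0.28·π_1 + 0.32·π_2 + 0.16·π_3 + 0.12·π_4
π_3 = 0.28·π_1 + 0.12·π_2 + 0.32·π_3 + 0.28·π_4
Solving with the normalization constraint gives π = (0.3134, 0.2254, 0.2541, 0.2071).
So the stationary probability of Critical is 0.2254.

0.2254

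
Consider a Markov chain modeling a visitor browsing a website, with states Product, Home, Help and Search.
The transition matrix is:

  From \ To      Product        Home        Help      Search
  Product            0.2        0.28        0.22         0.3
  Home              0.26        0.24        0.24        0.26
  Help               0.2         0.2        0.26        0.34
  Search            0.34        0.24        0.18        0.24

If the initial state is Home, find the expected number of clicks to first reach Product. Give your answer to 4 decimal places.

Let t(s) be the expected number of clicks to first reach Product from state s, with t(Product) = 0. Conditioning on the first click:
t(Home) = 1 + 0.24·t(Home) + 0.24·t(Help) + 0.26·t(Search)
t(Help) = 1 + 0.2·t(Home) + 0.26·t(Help) + 0.34·t(Search)
t(Search) = 1 + 0.24·t(Home) + 0.18·t(Help) + 0.24·t(Search)
Solving: t(Home) = 3.7295, t(Help) = 3.9330, t(Search) = 3.4250.
Expected clicks from Home to Product: 3.7295.

3.7295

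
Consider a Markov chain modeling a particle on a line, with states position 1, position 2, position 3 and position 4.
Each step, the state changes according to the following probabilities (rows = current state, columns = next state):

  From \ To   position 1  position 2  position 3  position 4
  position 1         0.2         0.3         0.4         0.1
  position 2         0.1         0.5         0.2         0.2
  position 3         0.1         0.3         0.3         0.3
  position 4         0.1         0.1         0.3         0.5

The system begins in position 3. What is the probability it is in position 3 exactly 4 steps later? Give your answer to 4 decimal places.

0.2813

Propagate the distribution vector 4 steps from position 3.
After 0 steps: (0.0000, 0.0000, 1.0000, 0.0000)
After 1 step: (0.1000, 0.3000, 0.3000, 0.3000)
After 2 steps: (0.1100, 0.3000, 0.2800, 0.3100)
After 3 steps: (0.1110, 0.2980, 0.2810, 0.3100)
After 4 steps: (0.1111, 0.2976, 0.2813, 0.3100)
P(in position 3 after 4 steps) = 0.2813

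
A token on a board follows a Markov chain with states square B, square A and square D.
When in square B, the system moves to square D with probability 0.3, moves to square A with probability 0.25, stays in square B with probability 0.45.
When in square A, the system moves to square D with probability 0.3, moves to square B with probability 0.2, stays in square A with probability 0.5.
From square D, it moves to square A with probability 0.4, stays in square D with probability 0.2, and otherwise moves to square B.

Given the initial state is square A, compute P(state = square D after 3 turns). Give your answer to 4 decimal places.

Propagate the distribution vector 3 turns from square A.
After 0 turns: (0.0000, 1.0000, 0.0000)
After 1 turn: (0.2000, 0.5000, 0.3000)
After 2 turns: (0.3100, 0.4200, 0.2700)
After 3 turns: (0.3315, 0.3955, 0.2730)
P(in square D after 3 turns) = 0.2730

0.2730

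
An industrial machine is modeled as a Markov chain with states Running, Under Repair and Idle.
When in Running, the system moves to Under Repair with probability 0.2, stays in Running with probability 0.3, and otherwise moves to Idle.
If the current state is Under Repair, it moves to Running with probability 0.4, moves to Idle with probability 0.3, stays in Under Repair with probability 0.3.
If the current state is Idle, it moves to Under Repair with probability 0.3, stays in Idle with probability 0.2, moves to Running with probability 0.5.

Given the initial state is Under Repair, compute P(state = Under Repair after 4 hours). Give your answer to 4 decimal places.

0.2604

Propagate the distribution vector 4 hours from Under Repair.
After 0 hours: (0.0000, 1.0000, 0.0000)
After 1 hour: (0.4000, 0.3000, 0.3000)
After 2 hours: (0.3900, 0.2600, 0.3500)
After 3 hours: (0.3960, 0.2610, 0.3430)
After 4 hours: (0.3947, 0.2604, 0.3449)
P(in Under Repair after 4 hours) = 0.2604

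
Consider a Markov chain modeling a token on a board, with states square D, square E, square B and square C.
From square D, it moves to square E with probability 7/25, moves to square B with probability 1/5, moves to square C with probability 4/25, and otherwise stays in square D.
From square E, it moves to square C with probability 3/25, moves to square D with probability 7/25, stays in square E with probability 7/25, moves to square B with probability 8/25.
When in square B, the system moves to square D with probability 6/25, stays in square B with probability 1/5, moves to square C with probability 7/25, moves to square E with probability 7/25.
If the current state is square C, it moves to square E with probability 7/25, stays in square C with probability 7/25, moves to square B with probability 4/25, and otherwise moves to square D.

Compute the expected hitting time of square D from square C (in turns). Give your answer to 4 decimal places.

3.6837

Let t(s) be the expected number of turns to first reach square D from state s, with t(square D) = 0. Conditioning on the first turn:
t(square E) = 1 + 0.28·t(square E) + 0.32·t(square B) + 0.12·t(square C)
t(square B) = 1 + 0.28·t(square E) + 0.2·t(square B) + 0.28·t(square C)
t(square C) = 1 + 0.28·t(square E) + 0.16·t(square B) + 0.28·t(square C)
Solving: t(square E) = 3.7083, t(square B) = 3.8372, t(square C) = 3.6837.
Expected turns from square C to square D: 3.6837.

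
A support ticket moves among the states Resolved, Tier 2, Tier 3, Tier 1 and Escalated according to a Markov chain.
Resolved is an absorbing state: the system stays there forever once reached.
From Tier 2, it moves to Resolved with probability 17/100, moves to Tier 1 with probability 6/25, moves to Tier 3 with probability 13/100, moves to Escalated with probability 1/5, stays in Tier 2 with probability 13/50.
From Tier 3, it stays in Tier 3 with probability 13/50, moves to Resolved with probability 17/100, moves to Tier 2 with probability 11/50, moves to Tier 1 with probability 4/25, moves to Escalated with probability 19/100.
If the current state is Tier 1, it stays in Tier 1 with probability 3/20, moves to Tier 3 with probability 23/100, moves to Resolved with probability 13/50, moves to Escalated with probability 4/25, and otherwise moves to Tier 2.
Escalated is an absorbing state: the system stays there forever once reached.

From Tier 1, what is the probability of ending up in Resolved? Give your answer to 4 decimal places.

Let h(s) be the probability of absorption at Resolved starting from transient state s. Then h(Resolved) = 1 and h(Escalated) = 0. By first-step analysis:
h(Tier 2) = 0.17·1 + 0.26·h(Tier 2) + 0.13·h(Tier 3) + 0.24·h(Tier 1) + 0.2·0
h(Tier 3) = 0.17·1 + 0.22·h(Tier 2) + 0.26·h(Tier 3) + 0.16·h(Tier 1) + 0.19·0
h(Tier 1) = 0.26·1 + 0.2·h(Tier 2) + 0.23·h(Tier 3) + 0.15·h(Tier 1) + 0.16·0
Solving: h(Tier 2) = 0.4983, h(Tier 3) = 0.4985, h(Tier 1) = 0.5580.
Starting from Tier 1, the probability is 0.5580.

0.5580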